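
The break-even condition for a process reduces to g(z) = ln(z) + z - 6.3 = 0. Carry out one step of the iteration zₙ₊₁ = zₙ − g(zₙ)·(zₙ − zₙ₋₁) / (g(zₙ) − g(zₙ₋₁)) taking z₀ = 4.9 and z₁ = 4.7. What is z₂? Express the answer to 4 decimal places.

g(4.9) = 0.189235, g(4.7) = -0.052437
z₂ = 4.700000 − (-0.052437)·(4.700000 − 4.900000) / (-0.052437 − 0.189235) = 4.700000 − (0.010487)/(-0.241673) = 4.743395

4.7434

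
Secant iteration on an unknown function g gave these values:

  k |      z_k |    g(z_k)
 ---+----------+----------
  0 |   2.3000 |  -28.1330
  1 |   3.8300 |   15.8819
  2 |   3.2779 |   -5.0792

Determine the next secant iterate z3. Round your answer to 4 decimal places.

z3 = 3.2779 − (-5.0792)·(3.2779 − 3.8300) / (-5.0792 − 15.8819)
   = 3.2779 − (2.804226)/(-20.961100) = 3.411682

3.4117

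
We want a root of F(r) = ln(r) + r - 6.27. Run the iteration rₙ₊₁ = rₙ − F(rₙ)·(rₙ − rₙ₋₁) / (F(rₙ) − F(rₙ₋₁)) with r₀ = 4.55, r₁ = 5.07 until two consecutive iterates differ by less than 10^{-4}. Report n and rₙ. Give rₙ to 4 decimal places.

n = 4, rₙ = 4.7185

F(4.55) = -0.204873, F(5.07) = 0.423341
r₂ = 5.070000 − 0.423341·(0.520000)/(0.628214) = 4.719582;  |Δ| = 0.350418
F(4.719582) = 0.001302
r₃ = 4.719582 − 0.001302·(-0.350418)/(-0.422038) = 4.718501;  |Δ| = 0.001081
F(4.718501) = -0.000008
r₄ = 4.718501 − (-0.000008)·(-0.001081)/(-0.001311) = 4.718507;  |Δ| = 0.000007
|r₄ − r₃| = 0.000007 < 10^{-4}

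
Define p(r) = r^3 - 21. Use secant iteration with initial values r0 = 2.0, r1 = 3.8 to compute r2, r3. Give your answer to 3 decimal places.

2.499, 2.678

p(2.0) = -13.00000, p(3.8) = 33.87200
r2 = 3.80000 − 33.87200·(3.80000 − 2.00000) / (33.87200 − (-13.00000)) = 3.80000 − (60.96960)/(46.87200) = 2.49923
p(2.49923) = -5.38940
r3 = 2.49923 − (-5.38940)·(2.49923 − 3.80000) / (-5.38940 − 33.87200) = 2.49923 − (7.01035)/(-39.26140) = 2.67779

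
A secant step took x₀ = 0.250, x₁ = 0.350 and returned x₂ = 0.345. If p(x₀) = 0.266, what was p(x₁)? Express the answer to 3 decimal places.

-0.014

The secant line through (0.250, 0.266) and (0.350, p(x₁)) crosses zero at x₂ = 0.345.
So (0.250, 0.266), (0.350, p(x₁)), (0.345, 0) are collinear:
p(x₁) = 0.266 · (0.350 − 0.345) / (0.250 − 0.345) = 0.266 · (0.00500)/(-0.09500) = -0.01400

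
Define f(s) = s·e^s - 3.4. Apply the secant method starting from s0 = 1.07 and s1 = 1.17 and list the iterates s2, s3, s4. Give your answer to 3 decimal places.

f(1.07) = -0.28054, f(1.17) = 0.36973
s2 = 1.17000 − 0.36973·(1.17000 − 1.07000) / (0.36973 − (-0.28054)) = 1.17000 − (0.03697)/(0.65028) = 1.11314
f(1.11314) = -0.01170
s3 = 1.11314 − (-0.01170)·(1.11314 − 1.17000) / (-0.01170 − 0.36973) = 1.11314 − (0.00067)/(-0.38143) = 1.11489
f(1.11489) = -0.00047
s4 = 1.11489 − (-0.00047)·(1.11489 − 1.11314) / (-0.00047 − (-0.01170)) = 1.11489 − (0.00000)/(0.01123) = 1.11496

1.113, 1.115, 1.115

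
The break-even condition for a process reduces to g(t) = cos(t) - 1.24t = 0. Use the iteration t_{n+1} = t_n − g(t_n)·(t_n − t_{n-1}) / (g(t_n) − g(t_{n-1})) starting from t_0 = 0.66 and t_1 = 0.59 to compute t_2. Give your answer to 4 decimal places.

0.6444

g(0.66) = -0.028408, g(0.59) = 0.099341
t_2 = 0.590000 − 0.099341·(0.590000 − 0.660000) / (0.099341 − (-0.028408)) = 0.590000 − (-0.006954)/(0.127748) = 0.644434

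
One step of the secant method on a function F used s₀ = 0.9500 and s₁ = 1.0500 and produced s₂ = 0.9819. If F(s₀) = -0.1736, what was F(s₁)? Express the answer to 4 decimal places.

The secant line through (0.9500, -0.1736) and (1.0500, F(s₁)) crosses zero at s₂ = 0.9819.
So (0.9500, -0.1736), (1.0500, F(s₁)), (0.9819, 0) are collinear:
F(s₁) = -0.1736 · (1.0500 − 0.9819) / (0.9500 − 0.9819) = -0.1736 · (0.068100)/(-0.031900) = 0.370601

0.3706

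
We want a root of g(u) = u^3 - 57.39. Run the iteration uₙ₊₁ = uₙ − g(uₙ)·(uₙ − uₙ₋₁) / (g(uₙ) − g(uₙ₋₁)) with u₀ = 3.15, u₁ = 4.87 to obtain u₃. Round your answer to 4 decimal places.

3.8177

g(3.15) = -26.134125, g(4.87) = 58.111303
u₂ = 4.870000 − 58.111303·(4.870000 − 3.150000) / (58.111303 − (-26.134125)) = 4.870000 − (99.951441)/(84.245428) = 3.683568
g(3.683568) = -7.408855
u₃ = 3.683568 − (-7.408855)·(3.683568 − 4.870000) / (-7.408855 − 58.111303) = 3.683568 − (8.790100)/(-65.520158) = 3.817727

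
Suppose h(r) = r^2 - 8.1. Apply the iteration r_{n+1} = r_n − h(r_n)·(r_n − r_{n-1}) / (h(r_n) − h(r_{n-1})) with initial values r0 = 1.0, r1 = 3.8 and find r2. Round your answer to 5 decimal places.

2.47917

h(1.0) = -7.1000000, h(3.8) = 6.3400000
r2 = 3.8000000 − 6.3400000·(3.8000000 − 1.0000000) / (6.3400000 − (-7.1000000)) = 3.8000000 − (17.7520000)/(13.4400000) = 2.4791667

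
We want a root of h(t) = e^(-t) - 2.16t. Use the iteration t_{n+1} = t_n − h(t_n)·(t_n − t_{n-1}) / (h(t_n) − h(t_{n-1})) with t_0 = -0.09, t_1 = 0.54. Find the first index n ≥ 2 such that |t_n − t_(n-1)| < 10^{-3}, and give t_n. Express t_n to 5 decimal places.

h(-0.09) = 1.2885743, h(0.54) = -0.5836517
t_2 = 0.5400000 − (-0.5836517)·(0.6300000)/(-1.8722260) = 0.3436025;  |Δ| = 0.1963975
h(0.3436025) = -0.0329705
t_3 = 0.3436025 − (-0.0329705)·(-0.1963975)/(0.5506813) = 0.3318437;  |Δ| = 0.0117587
h(0.3318437) = 0.0008171
t_4 = 0.3318437 − 0.0008171·(-0.0117587)/(0.0337875) = 0.3321281;  |Δ| = 0.0002844
|t_4 − t_3| = 0.0002844 < 10^{-3}

n = 4, t_n = 0.33213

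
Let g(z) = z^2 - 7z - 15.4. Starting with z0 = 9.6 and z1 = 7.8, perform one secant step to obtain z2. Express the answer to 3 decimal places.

g(9.6) = 9.56000, g(7.8) = -9.16000
z2 = 7.80000 − (-9.16000)·(7.80000 − 9.60000) / (-9.16000 − 9.56000) = 7.80000 − (16.48800)/(-18.72000) = 8.68077

8.681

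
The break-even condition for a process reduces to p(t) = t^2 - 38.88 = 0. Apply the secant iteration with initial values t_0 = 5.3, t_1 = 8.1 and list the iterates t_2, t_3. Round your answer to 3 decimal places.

p(5.3) = -10.79000, p(8.1) = 26.73000
t_2 = 8.10000 − 26.73000·(8.10000 − 5.30000) / (26.73000 − (-10.79000)) = 8.10000 − (74.84400)/(37.52000) = 6.10522
p(6.10522) = -1.60624
t_3 = 6.10522 − (-1.60624)·(6.10522 − 8.10000) / (-1.60624 − 26.73000) = 6.10522 − (3.20409)/(-28.33624) = 6.21830

6.105, 6.218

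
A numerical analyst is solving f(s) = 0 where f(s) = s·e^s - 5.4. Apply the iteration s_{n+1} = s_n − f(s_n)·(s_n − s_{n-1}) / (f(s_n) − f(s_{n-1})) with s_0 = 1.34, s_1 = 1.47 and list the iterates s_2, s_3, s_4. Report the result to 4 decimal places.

1.3688, 1.3708, 1.3709

f(1.34) = -0.282482, f(1.47) = 0.993376
s_2 = 1.470000 − 0.993376·(1.470000 − 1.340000) / (0.993376 − (-0.282482)) = 1.470000 − (0.129139)/(1.275857) = 1.368783
f(1.368783) = -0.019913
s_3 = 1.368783 − (-0.019913)·(1.368783 − 1.470000) / (-0.019913 − 0.993376) = 1.368783 − (0.002016)/(-1.013289) = 1.370772
f(1.370772) = -0.001367
s_4 = 1.370772 − (-0.001367)·(1.370772 − 1.368783) / (-0.001367 − (-0.019913)) = 1.370772 − (-0.000003)/(0.018546) = 1.370918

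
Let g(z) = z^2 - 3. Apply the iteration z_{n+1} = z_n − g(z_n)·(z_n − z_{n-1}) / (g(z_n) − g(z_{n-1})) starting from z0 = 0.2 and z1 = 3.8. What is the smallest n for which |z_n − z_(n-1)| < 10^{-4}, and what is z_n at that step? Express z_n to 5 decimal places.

n = 8, z_n = 1.73205

g(0.2) = -2.9600000, g(3.8) = 11.4400000
z2 = 3.8000000 − 11.4400000·(3.6000000)/(14.4000000) = 0.9400000;  |Δ| = 2.8600000
g(0.9400000) = -2.1164000
z3 = 0.9400000 − (-2.1164000)·(-2.8600000)/(-13.5564000) = 1.3864979;  |Δ| = 0.4464979
g(1.3864979) = -1.0776236
z4 = 1.3864979 − (-1.0776236)·(0.4464979)/(1.0387764) = 1.8496935;  |Δ| = 0.4631956
g(1.8496935) = 0.4213660
z5 = 1.8496935 − 0.4213660·(0.4631956)/(1.4989896) = 1.7194892;  |Δ| = 0.1302043
g(1.7194892) = -0.0433569
z6 = 1.7194892 − (-0.0433569)·(-0.1302043)/(-0.4647229) = 1.7316368;  |Δ| = 0.0121476
g(1.7316368) = -0.0014341
z7 = 1.7316368 − (-0.0014341)·(0.0121476)/(0.0419228) = 1.7320523;  |Δ| = 0.0004155
g(1.7320523) = 0.0000052
z8 = 1.7320523 − 0.0000052·(0.0004155)/(0.0014393) = 1.7320508;  |Δ| = 0.0000015
|z8 − z7| = 0.0000015 < 10^{-4}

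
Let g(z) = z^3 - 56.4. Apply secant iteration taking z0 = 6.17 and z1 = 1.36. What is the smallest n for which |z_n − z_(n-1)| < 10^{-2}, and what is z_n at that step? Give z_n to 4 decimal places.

n = 8, z_n = 3.8349

g(6.17) = 178.485113, g(1.36) = -53.884544
z2 = 1.360000 − (-53.884544)·(-4.810000)/(-232.369657) = 2.475398;  |Δ| = 1.115398
g(2.475398) = -41.231762
z3 = 2.475398 − (-41.231762)·(1.115398)/(12.652782) = 6.110158;  |Δ| = 3.634760
g(6.110158) = 171.716850
z4 = 6.110158 − 171.716850·(3.634760)/(212.948613) = 3.179171;  |Δ| = 2.930987
g(3.179171) = -24.267698
z5 = 3.179171 − (-24.267698)·(-2.930987)/(-195.984548) = 3.542100;  |Δ| = 0.362928
g(3.542100) = -11.959157
z6 = 3.542100 − (-11.959157)·(0.362928)/(12.308541) = 3.894726;  |Δ| = 0.352626
g(3.894726) = 2.678663
z7 = 3.894726 − 2.678663·(0.352626)/(14.637820) = 3.830197;  |Δ| = 0.064529
g(3.830197) = -0.209462
z8 = 3.830197 − (-0.209462)·(-0.064529)/(-2.888124) = 3.834877;  |Δ| = 0.004680
|z8 − z7| = 0.004680 < 10^{-2}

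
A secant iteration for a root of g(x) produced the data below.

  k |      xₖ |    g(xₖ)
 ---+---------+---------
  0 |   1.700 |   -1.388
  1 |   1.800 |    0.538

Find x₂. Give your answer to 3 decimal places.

x₂ = 1.800 − 0.538·(1.800 − 1.700) / (0.538 − (-1.388))
   = 1.800 − (0.05380)/(1.92600) = 1.77207

1.772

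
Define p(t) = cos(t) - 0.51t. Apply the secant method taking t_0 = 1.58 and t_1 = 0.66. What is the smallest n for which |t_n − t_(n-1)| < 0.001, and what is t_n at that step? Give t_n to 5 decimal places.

p(1.58) = -0.8150035, p(0.66) = 0.4533922
t_2 = 0.6600000 − 0.4533922·(-0.9200000)/(1.2683958) = 0.9888570;  |Δ| = 0.3288570
p(0.9888570) = 0.0453280
t_3 = 0.9888570 − 0.0453280·(0.3288570)/(-0.4080642) = 1.0253866;  |Δ| = 0.0365296
p(1.0253866) = -0.0041788
t_4 = 1.0253866 − (-0.0041788)·(0.0365296)/(-0.0495068) = 1.0223032;  |Δ| = 0.0030834
p(1.0223032) = 0.0000273
t_5 = 1.0223032 − 0.0000273·(-0.0030834)/(0.0042061) = 1.0223233;  |Δ| = 0.0000200
|t_5 − t_4| = 0.0000200 < 0.001

n = 5, t_n = 1.02232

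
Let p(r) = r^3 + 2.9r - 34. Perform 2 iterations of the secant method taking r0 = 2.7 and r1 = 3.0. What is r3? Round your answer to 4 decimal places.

p(2.7) = -6.487000, p(3.0) = 1.700000
r2 = 3.000000 − 1.700000·(3.000000 − 2.700000) / (1.700000 − (-6.487000)) = 3.000000 − (0.510000)/(8.187000) = 2.937706
p(2.937706) = -0.127904
r3 = 2.937706 − (-0.127904)·(2.937706 − 3.000000) / (-0.127904 − 1.700000) = 2.937706 − (0.007968)/(-1.827904) = 2.942065

2.9421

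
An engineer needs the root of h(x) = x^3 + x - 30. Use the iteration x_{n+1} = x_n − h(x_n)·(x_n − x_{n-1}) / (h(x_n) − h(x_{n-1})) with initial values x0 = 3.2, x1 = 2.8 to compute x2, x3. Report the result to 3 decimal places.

2.987, 3.001

h(3.2) = 5.96800, h(2.8) = -5.24800
x2 = 2.80000 − (-5.24800)·(2.80000 − 3.20000) / (-5.24800 − 5.96800) = 2.80000 − (2.09920)/(-11.21600) = 2.98716
h(2.98716) = -0.35801
x3 = 2.98716 − (-0.35801)·(2.98716 − 2.80000) / (-0.35801 − (-5.24800)) = 2.98716 − (-0.06700)/(4.88999) = 3.00086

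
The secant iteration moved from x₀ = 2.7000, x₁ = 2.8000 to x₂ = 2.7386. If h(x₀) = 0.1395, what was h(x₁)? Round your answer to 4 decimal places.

-0.2219

The secant line through (2.7000, 0.1395) and (2.8000, h(x₁)) crosses zero at x₂ = 2.7386.
So (2.7000, 0.1395), (2.8000, h(x₁)), (2.7386, 0) are collinear:
h(x₁) = 0.1395 · (2.8000 − 2.7386) / (2.7000 − 2.7386) = 0.1395 · (0.061400)/(-0.038600) = -0.221899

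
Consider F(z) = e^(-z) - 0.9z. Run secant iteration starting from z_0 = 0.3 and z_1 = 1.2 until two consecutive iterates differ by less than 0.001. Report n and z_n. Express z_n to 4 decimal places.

n = 5, z_n = 0.6061

F(0.3) = 0.470818, F(1.2) = -0.778806
z_2 = 1.200000 − (-0.778806)·(0.900000)/(-1.249624) = 0.639091;  |Δ| = 0.560909
F(0.639091) = -0.047410
z_3 = 0.639091 − (-0.047410)·(-0.560909)/(0.731396) = 0.602732;  |Δ| = 0.036359
F(0.602732) = 0.004855
z_4 = 0.602732 − 0.004855·(-0.036359)/(0.052265) = 0.606110;  |Δ| = 0.003378
F(0.606110) = -0.000030
z_5 = 0.606110 − (-0.000030)·(0.003378)/(-0.004885) = 0.606089;  |Δ| = 0.000021
|z_5 − z_4| = 0.000021 < 0.001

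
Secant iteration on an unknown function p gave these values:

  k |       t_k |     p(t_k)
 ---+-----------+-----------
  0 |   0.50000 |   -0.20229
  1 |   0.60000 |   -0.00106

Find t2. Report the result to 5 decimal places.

0.60053

t2 = 0.60000 − (-0.00106)·(0.60000 − 0.50000) / (-0.00106 − (-0.20229))
   = 0.60000 − (-0.0001060)/(0.2012300) = 0.6005268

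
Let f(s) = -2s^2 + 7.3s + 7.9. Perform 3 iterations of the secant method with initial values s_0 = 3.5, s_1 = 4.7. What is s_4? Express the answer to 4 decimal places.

f(3.5) = 8.950000, f(4.7) = -1.970000
s_2 = 4.700000 − (-1.970000)·(4.700000 − 3.500000) / (-1.970000 − 8.950000) = 4.700000 − (-2.364000)/(-10.920000) = 4.483516
f(4.483516) = 0.425830
s_3 = 4.483516 − 0.425830·(4.483516 − 4.700000) / (0.425830 − (-1.970000)) = 4.483516 − (-0.092185)/(2.395830) = 4.521994
f(4.521994) = 0.013698
s_4 = 4.521994 − 0.013698·(4.521994 − 4.483516) / (0.013698 − 0.425830) = 4.521994 − (0.000527)/(-0.412132) = 4.523273

4.5233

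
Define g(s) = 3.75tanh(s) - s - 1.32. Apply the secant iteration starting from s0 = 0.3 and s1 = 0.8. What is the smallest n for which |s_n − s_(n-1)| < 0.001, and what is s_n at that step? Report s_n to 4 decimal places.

n = 5, s_n = 0.5462

g(0.3) = -0.527578, g(0.8) = 0.370138
s2 = 0.800000 − 0.370138·(0.500000)/(0.897716) = 0.593845;  |Δ| = 0.206155
g(0.593845) = 0.083612
s3 = 0.593845 − 0.083612·(-0.206155)/(-0.286526) = 0.533686;  |Δ| = 0.060159
g(0.533686) = -0.022960
s4 = 0.533686 − (-0.022960)·(-0.060159)/(-0.106572) = 0.546647;  |Δ| = 0.012961
g(0.546647) = 0.000863
s5 = 0.546647 − 0.000863·(0.012961)/(0.023823) = 0.546177;  |Δ| = 0.000470
|s5 − s4| = 0.000470 < 0.001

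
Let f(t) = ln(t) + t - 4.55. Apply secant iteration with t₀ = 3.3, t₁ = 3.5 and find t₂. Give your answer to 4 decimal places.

3.3433

f(3.3) = -0.056078, f(3.5) = 0.202763
t₂ = 3.500000 − 0.202763·(3.500000 − 3.300000) / (0.202763 − (-0.056078)) = 3.500000 − (0.040553)/(0.258841) = 3.343330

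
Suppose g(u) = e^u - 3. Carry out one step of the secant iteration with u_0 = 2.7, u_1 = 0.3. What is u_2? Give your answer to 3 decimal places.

0.593

g(2.7) = 11.87973, g(0.3) = -1.65014
u_2 = 0.30000 − (-1.65014)·(0.30000 − 2.70000) / (-1.65014 − 11.87973) = 0.30000 − (3.96034)/(-13.52987) = 0.59271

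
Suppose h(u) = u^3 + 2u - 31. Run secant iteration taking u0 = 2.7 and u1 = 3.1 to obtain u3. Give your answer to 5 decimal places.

h(2.7) = -5.9170000, h(3.1) = 4.9910000
u2 = 3.1000000 − 4.9910000·(3.1000000 − 2.7000000) / (4.9910000 − (-5.9170000)) = 3.1000000 − (1.9964000)/(10.9080000) = 2.9169784
h(2.9169784) = -0.3461663
u3 = 2.9169784 − (-0.3461663)·(2.9169784 − 3.1000000) / (-0.3461663 − 4.9910000) = 2.9169784 − (0.0633559)/(-5.3371663) = 2.9288491

2.92885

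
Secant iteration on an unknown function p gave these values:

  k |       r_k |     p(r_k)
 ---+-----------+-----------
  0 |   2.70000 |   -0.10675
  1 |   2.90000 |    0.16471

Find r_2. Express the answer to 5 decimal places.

2.77865

r_2 = 2.90000 − 0.16471·(2.90000 − 2.70000) / (0.16471 − (-0.10675))
   = 2.90000 − (0.0329420)/(0.2714600) = 2.7786488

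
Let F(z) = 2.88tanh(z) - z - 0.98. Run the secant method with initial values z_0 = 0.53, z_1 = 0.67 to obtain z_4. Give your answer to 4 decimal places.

0.6329

F(0.53) = -0.112102, F(0.67) = 0.034742
z_2 = 0.670000 − 0.034742·(0.670000 − 0.530000) / (0.034742 − (-0.112102)) = 0.670000 − (0.004864)/(0.146845) = 0.636877
F(0.636877) = 0.003899
z_3 = 0.636877 − 0.003899·(0.636877 − 0.670000) / (0.003899 − 0.034742) = 0.636877 − (-0.000129)/(-0.030843) = 0.632690
F(0.632690) = -0.000173
z_4 = 0.632690 − (-0.000173)·(0.632690 − 0.636877) / (-0.000173 − 0.003899) = 0.632690 − (0.000001)/(-0.004072) = 0.632868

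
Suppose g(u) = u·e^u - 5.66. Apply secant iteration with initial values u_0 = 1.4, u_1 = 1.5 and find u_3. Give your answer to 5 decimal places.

g(1.4) = 0.0172800, g(1.5) = 1.0625336
u_2 = 1.5000000 − 1.0625336·(1.5000000 − 1.4000000) / (1.0625336 − 0.0172800) = 1.5000000 − (0.1062534)/(1.0452537) = 1.3983468
g(1.3983468) = 0.0012092
u_3 = 1.3983468 − 0.0012092·(1.3983468 − 1.5000000) / (0.0012092 − 1.0625336) = 1.3983468 − (-0.0001229)/(-1.0613244) = 1.3982310

1.39823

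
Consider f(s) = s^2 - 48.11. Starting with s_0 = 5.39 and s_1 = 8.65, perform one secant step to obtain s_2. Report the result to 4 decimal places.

f(5.39) = -19.057900, f(8.65) = 26.712500
s_2 = 8.650000 − 26.712500·(8.650000 − 5.390000) / (26.712500 − (-19.057900)) = 8.650000 − (87.082750)/(45.770400) = 6.747400

6.7474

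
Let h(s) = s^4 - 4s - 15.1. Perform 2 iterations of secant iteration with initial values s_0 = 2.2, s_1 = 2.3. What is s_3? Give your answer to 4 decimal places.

h(2.2) = -0.474400, h(2.3) = 3.684100
s_2 = 2.300000 − 3.684100·(2.300000 − 2.200000) / (3.684100 − (-0.474400)) = 2.300000 − (0.368410)/(4.158500) = 2.211408
h(2.211408) = -0.030352
s_3 = 2.211408 − (-0.030352)·(2.211408 − 2.300000) / (-0.030352 − 3.684100) = 2.211408 − (0.002689)/(-3.714452) = 2.212132

2.2121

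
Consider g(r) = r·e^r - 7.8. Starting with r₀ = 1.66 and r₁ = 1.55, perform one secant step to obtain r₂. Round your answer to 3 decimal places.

g(1.66) = 0.93046, g(1.55) = -0.49722
r₂ = 1.55000 − (-0.49722)·(1.55000 − 1.66000) / (-0.49722 − 0.93046) = 1.55000 − (0.05469)/(-1.42768) = 1.58831

1.588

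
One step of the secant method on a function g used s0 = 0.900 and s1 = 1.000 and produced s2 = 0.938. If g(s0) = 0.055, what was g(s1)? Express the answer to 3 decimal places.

-0.090

The secant line through (0.900, 0.055) and (1.000, g(s1)) crosses zero at s2 = 0.938.
So (0.900, 0.055), (1.000, g(s1)), (0.938, 0) are collinear:
g(s1) = 0.055 · (1.000 − 0.938) / (0.900 − 0.938) = 0.055 · (0.06200)/(-0.03800) = -0.08974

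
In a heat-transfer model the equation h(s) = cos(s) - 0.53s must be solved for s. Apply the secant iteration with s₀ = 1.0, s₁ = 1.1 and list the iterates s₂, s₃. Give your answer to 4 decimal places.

h(1.0) = 0.010302, h(1.1) = -0.129404
s₂ = 1.100000 − (-0.129404)·(1.100000 − 1.000000) / (-0.129404 − 0.010302) = 1.100000 − (-0.012940)/(-0.139706) = 1.007374
h(1.007374) = 0.000174
s₃ = 1.007374 − 0.000174·(1.007374 − 1.100000) / (0.000174 − (-0.129404)) = 1.007374 − (-0.000016)/(0.129578) = 1.007499

1.0074, 1.0075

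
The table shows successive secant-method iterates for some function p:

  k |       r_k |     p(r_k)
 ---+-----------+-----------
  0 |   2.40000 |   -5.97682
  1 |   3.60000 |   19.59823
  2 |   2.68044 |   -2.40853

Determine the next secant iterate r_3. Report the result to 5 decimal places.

2.78108

r_3 = 2.68044 − (-2.40853)·(2.68044 − 3.60000) / (-2.40853 − 19.59823)
   = 2.68044 − (2.2147878)/(-22.0067600) = 2.7810813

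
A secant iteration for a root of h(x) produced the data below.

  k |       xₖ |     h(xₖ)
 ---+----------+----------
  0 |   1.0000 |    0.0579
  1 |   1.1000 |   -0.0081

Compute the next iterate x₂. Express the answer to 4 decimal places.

x₂ = 1.1000 − (-0.0081)·(1.1000 − 1.0000) / (-0.0081 − 0.0579)
   = 1.1000 − (-0.000810)/(-0.066000) = 1.087727

1.0877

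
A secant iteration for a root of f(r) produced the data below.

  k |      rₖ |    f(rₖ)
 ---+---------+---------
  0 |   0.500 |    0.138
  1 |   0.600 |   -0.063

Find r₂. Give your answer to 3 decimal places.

r₂ = 0.600 − (-0.063)·(0.600 − 0.500) / (-0.063 − 0.138)
   = 0.600 − (-0.00630)/(-0.20100) = 0.56866

0.569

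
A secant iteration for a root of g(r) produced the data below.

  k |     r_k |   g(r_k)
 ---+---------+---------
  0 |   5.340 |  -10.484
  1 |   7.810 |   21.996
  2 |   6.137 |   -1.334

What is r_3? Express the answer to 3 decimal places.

6.233

r_3 = 6.137 − (-1.334)·(6.137 − 7.810) / (-1.334 − 21.996)
   = 6.137 − (2.23178)/(-23.33000) = 6.23266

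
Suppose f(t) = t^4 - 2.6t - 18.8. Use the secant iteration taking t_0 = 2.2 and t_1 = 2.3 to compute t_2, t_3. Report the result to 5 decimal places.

2.22546, 2.22677

f(2.2) = -1.0944000, f(2.3) = 3.2041000
t_2 = 2.3000000 − 3.2041000·(2.3000000 − 2.2000000) / (3.2041000 − (-1.0944000)) = 2.3000000 − (0.3204100)/(4.2985000) = 2.2254600
f(2.2254600) = -0.0572321
t_3 = 2.2254600 − (-0.0572321)·(2.2254600 − 2.3000000) / (-0.0572321 − 3.2041000) = 2.2254600 − (0.0042661)/(-3.2613321) = 2.2267681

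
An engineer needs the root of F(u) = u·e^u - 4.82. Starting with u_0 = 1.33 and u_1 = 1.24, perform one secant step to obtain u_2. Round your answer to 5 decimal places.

F(1.33) = 0.2087877, F(1.24) = -0.5350393
u_2 = 1.2400000 − (-0.5350393)·(1.2400000 − 1.3300000) / (-0.5350393 − 0.2087877) = 1.2400000 − (0.0481535)/(-0.7438270) = 1.3047375

1.30474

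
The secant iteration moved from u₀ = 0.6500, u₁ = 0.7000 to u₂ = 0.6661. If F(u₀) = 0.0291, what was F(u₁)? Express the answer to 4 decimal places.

The secant line through (0.6500, 0.0291) and (0.7000, F(u₁)) crosses zero at u₂ = 0.6661.
So (0.6500, 0.0291), (0.7000, F(u₁)), (0.6661, 0) are collinear:
F(u₁) = 0.0291 · (0.7000 − 0.6661) / (0.6500 − 0.6661) = 0.0291 · (0.033900)/(-0.016100) = -0.061273

-0.0613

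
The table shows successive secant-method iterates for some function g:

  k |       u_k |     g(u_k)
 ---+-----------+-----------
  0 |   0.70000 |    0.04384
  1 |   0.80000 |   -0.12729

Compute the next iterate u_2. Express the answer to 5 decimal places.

u_2 = 0.80000 − (-0.12729)·(0.80000 − 0.70000) / (-0.12729 − 0.04384)
   = 0.80000 − (-0.0127290)/(-0.1711300) = 0.7256180

0.72562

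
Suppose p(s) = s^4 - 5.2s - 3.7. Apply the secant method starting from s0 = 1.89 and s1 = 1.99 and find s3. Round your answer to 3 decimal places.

p(1.89) = -0.76810, p(1.99) = 1.63439
s2 = 1.99000 − 1.63439·(1.99000 − 1.89000) / (1.63439 − (-0.76810)) = 1.99000 − (0.16344)/(2.40249) = 1.92197
p(1.92197) = -0.04882
s3 = 1.92197 − (-0.04882)·(1.92197 − 1.99000) / (-0.04882 − 1.63439) = 1.92197 − (0.00332)/(-1.68321) = 1.92394

1.924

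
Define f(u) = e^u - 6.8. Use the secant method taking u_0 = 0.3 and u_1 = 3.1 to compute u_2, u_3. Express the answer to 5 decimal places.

1.03198, 1.45786

f(0.3) = -5.4501412, f(3.1) = 15.3979513
u_2 = 3.1000000 − 15.3979513·(3.1000000 − 0.3000000) / (15.3979513 − (-5.4501412)) = 3.1000000 − (43.1142636)/(20.8480925) = 1.0319804
f(1.0319804) = -3.9933814
u_3 = 1.0319804 − (-3.9933814)·(1.0319804 − 3.1000000) / (-3.9933814 − 15.3979513) = 1.0319804 − (8.2583910)/(-19.3913327) = 1.4578609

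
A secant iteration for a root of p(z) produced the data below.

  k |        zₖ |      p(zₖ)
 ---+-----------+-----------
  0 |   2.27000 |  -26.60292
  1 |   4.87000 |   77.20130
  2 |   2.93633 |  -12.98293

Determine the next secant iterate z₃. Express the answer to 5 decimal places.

z₃ = 2.93633 − (-12.98293)·(2.93633 − 4.87000) / (-12.98293 − 77.20130)
   = 2.93633 − (25.1047023)/(-90.1842300) = 3.2147013

3.21470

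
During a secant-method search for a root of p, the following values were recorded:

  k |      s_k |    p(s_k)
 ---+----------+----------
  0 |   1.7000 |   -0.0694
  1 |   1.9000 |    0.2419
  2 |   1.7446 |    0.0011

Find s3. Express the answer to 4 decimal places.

1.7439

s3 = 1.7446 − 0.0011·(1.7446 − 1.9000) / (0.0011 − 0.2419)
   = 1.7446 − (-0.000171)/(-0.240800) = 1.743890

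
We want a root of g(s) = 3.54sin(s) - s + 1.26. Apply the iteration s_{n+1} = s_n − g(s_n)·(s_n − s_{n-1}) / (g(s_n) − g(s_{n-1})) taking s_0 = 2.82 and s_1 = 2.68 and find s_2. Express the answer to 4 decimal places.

2.7167

g(2.82) = -0.441084, g(2.68) = 0.156626
s_2 = 2.680000 − 0.156626·(2.680000 − 2.820000) / (0.156626 − (-0.441084)) = 2.680000 − (-0.021928)/(0.597710) = 2.716686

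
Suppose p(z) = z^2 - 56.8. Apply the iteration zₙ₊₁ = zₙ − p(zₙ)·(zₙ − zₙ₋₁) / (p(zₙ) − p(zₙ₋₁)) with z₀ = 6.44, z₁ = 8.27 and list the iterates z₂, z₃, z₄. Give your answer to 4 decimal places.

p(6.44) = -15.326400, p(8.27) = 11.592900
z₂ = 8.270000 − 11.592900·(8.270000 − 6.440000) / (11.592900 − (-15.326400)) = 8.270000 − (21.215007)/(26.919300) = 7.481903
p(7.481903) = -0.821121
z₃ = 7.481903 − (-0.821121)·(7.481903 − 8.270000) / (-0.821121 − 11.592900) = 7.481903 − (0.647122)/(-12.414021) = 7.534032
p(7.534032) = -0.038365
z₄ = 7.534032 − (-0.038365)·(7.534032 − 7.481903) / (-0.038365 − (-0.821121)) = 7.534032 − (-0.002000)/(0.782756) = 7.536587

7.4819, 7.5340, 7.5366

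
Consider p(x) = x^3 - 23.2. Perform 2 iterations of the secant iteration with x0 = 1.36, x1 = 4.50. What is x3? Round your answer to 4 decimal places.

p(1.36) = -20.684544, p(4.50) = 67.925000
x2 = 4.500000 − 67.925000·(4.500000 − 1.360000) / (67.925000 − (-20.684544)) = 4.500000 − (213.284500)/(88.609544) = 2.092985
p(2.092985) = -14.031499
x3 = 2.092985 − (-14.031499)·(2.092985 − 4.500000) / (-14.031499 − 67.925000) = 2.092985 − (33.774027)/(-81.956499) = 2.505082

2.5051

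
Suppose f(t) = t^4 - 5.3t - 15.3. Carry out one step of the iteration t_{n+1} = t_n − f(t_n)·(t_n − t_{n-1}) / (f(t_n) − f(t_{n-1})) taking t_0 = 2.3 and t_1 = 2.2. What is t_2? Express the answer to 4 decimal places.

2.2877

f(2.3) = 0.494100, f(2.2) = -3.534400
t_2 = 2.200000 − (-3.534400)·(2.200000 − 2.300000) / (-3.534400 − 0.494100) = 2.200000 − (0.353440)/(-4.028500) = 2.287735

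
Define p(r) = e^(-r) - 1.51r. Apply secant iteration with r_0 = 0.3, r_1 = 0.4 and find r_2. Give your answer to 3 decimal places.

p(0.3) = 0.28782, p(0.4) = 0.06632
r_2 = 0.40000 − 0.06632·(0.40000 − 0.30000) / (0.06632 − 0.28782) = 0.40000 − (0.00663)/(-0.22150) = 0.42994

0.430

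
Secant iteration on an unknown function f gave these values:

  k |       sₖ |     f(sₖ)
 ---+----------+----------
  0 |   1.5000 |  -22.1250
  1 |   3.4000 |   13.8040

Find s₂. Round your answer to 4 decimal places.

s₂ = 3.4000 − 13.8040·(3.4000 − 1.5000) / (13.8040 − (-22.1250))
   = 3.4000 − (26.227600)/(35.929000) = 2.670016

2.6700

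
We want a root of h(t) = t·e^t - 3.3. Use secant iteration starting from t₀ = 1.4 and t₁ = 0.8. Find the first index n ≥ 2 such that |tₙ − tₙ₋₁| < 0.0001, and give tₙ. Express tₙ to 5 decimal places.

h(1.4) = 2.3772800, h(0.8) = -1.5195673
t₂ = 0.8000000 − (-1.5195673)·(-0.6000000)/(-3.8968472) = 1.0339687;  |Δ| = 0.2339687
h(1.0339687) = -0.3922684
t₃ = 1.0339687 − (-0.3922684)·(0.2339687)/(1.1272988) = 1.1153833;  |Δ| = 0.0814146
h(1.1153833) = 0.1027414
t₄ = 1.1153833 − 0.1027414·(0.0814146)/(0.4950098) = 1.0984854;  |Δ| = 0.0168979
h(1.0984854) = -0.0049622
t₅ = 1.0984854 − (-0.0049622)·(-0.0168979)/(-0.1077036) = 1.0992639;  |Δ| = 0.0007785
h(1.0992639) = -0.0000588
t₆ = 1.0992639 − (-0.0000588)·(0.0007785)/(0.0049035) = 1.0992732;  |Δ| = 0.0000093
|t₆ − t₅| = 0.0000093 < 0.0001

n = 6, tₙ = 1.09927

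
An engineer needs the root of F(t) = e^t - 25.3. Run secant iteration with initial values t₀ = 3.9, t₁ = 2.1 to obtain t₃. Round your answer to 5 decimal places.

3.51044

F(3.9) = 24.1024491, F(2.1) = -17.1338301
t₂ = 2.1000000 − (-17.1338301)·(2.1000000 − 3.9000000) / (-17.1338301 − 24.1024491) = 2.1000000 − (30.8408942)/(-41.2362792) = 2.8479068
F(2.8479068) = -8.0483669
t₃ = 2.8479068 − (-8.0483669)·(2.8479068 − 2.1000000) / (-8.0483669 − (-17.1338301)) = 2.8479068 − (-6.0194284)/(9.0854632) = 3.5104408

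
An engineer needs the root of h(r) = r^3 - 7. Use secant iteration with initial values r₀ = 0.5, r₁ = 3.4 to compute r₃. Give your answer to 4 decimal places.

1.3820

h(0.5) = -6.875000, h(3.4) = 32.304000
r₂ = 3.400000 − 32.304000·(3.400000 − 0.500000) / (32.304000 − (-6.875000)) = 3.400000 − (93.681600)/(39.179000) = 1.008882
h(1.008882) = -5.973116
r₃ = 1.008882 − (-5.973116)·(1.008882 − 3.400000) / (-5.973116 − 32.304000) = 1.008882 − (14.282423)/(-38.277116) = 1.382014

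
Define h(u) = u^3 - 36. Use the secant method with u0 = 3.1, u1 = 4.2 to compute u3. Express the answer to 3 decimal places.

h(3.1) = -6.20900, h(4.2) = 38.08800
u2 = 4.20000 − 38.08800·(4.20000 − 3.10000) / (38.08800 − (-6.20900)) = 4.20000 − (41.89680)/(44.29700) = 3.25418
h(3.25418) = -1.53912
u3 = 3.25418 − (-1.53912)·(3.25418 − 4.20000) / (-1.53912 − 38.08800) = 3.25418 − (1.45572)/(-39.62712) = 3.29092

3.291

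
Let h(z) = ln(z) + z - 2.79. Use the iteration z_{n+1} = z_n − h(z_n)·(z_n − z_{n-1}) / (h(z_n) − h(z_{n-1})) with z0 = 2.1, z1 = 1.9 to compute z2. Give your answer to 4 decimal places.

h(2.1) = 0.051937, h(1.9) = -0.248146
z2 = 1.900000 − (-0.248146)·(1.900000 − 2.100000) / (-0.248146 − 0.051937) = 1.900000 − (0.049629)/(-0.300083) = 2.065385

2.0654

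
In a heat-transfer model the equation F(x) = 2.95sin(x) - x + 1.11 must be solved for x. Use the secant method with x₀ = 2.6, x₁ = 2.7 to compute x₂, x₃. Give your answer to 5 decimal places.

2.60854, 2.60869

F(2.6) = 0.0307290, F(2.7) = -0.3292294
x₂ = 2.7000000 − (-0.3292294)·(2.7000000 − 2.6000000) / (-0.3292294 − 0.0307290) = 2.7000000 − (-0.0329229)/(-0.3599584) = 2.6085368
F(2.6085368) = 0.0005575
x₃ = 2.6085368 − 0.0005575·(2.6085368 − 2.7000000) / (0.0005575 − (-0.3292294)) = 2.6085368 − (-0.0000510)/(0.3297868) = 2.6086914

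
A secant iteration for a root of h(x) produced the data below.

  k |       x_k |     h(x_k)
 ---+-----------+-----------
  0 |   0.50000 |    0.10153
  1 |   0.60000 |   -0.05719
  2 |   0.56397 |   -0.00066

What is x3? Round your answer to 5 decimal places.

x3 = 0.56397 − (-0.00066)·(0.56397 − 0.60000) / (-0.00066 − (-0.05719))
   = 0.56397 − (0.0000238)/(0.0565300) = 0.5635493

0.56355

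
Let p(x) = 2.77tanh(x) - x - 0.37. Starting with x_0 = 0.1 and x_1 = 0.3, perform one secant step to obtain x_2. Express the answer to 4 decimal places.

p(0.1) = -0.193920, p(0.3) = 0.136936
x_2 = 0.300000 − 0.136936·(0.300000 − 0.100000) / (0.136936 − (-0.193920)) = 0.300000 − (0.027387)/(0.330856) = 0.217223

0.2172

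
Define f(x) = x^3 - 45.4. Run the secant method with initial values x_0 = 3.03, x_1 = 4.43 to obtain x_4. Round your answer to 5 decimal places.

f(3.03) = -17.5818730, f(4.43) = 41.5383070
x_2 = 4.4300000 − 41.5383070·(4.4300000 − 3.0300000) / (41.5383070 − (-17.5818730)) = 4.4300000 − (58.1536298)/(59.1201800) = 3.4463489
f(3.4463489) = -4.4666086
x_3 = 3.4463489 − (-4.4666086)·(3.4463489 − 4.4300000) / (-4.4666086 − 41.5383070) = 3.4463489 − (4.3935844)/(-46.0049156) = 3.5418514
f(3.5418514) = -0.9684964
x_4 = 3.5418514 − (-0.9684964)·(3.5418514 − 3.4463489) / (-0.9684964 − (-4.4666086)) = 3.5418514 − (-0.0924938)/(3.4981121) = 3.5682925

3.56829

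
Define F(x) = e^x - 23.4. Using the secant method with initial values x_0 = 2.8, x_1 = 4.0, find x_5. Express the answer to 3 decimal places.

F(2.8) = -6.95535, F(4.0) = 31.19815
x_2 = 4.00000 − 31.19815·(4.00000 − 2.80000) / (31.19815 − (-6.95535)) = 4.00000 − (37.43778)/(38.15350) = 3.01876
F(3.01876) = -2.93412
x_3 = 3.01876 − (-2.93412)·(3.01876 − 4.00000) / (-2.93412 − 31.19815) = 3.01876 − (2.87908)/(-34.13227) = 3.10311
F(3.10311) = -1.13291
x_4 = 3.10311 − (-1.13291)·(3.10311 − 3.01876) / (-1.13291 − (-2.93412)) = 3.10311 − (-0.09556)/(1.80121) = 3.15616
F(3.15616) = 0.08035
x_5 = 3.15616 − 0.08035·(3.15616 − 3.10311) / (0.08035 − (-1.13291)) = 3.15616 − (0.00426)/(1.21326) = 3.15265

3.153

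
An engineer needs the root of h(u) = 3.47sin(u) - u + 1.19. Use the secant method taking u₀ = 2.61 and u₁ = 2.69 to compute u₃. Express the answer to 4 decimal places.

2.6935

h(2.61) = 0.338967, h(2.69) = 0.014305
u₂ = 2.690000 − 0.014305·(2.690000 − 2.610000) / (0.014305 − 0.338967) = 2.690000 − (0.001144)/(-0.324662) = 2.693525
h(2.693525) = -0.000235
u₃ = 2.693525 − (-0.000235)·(2.693525 − 2.690000) / (-0.000235 − 0.014305) = 2.693525 − (-0.000001)/(-0.014539) = 2.693468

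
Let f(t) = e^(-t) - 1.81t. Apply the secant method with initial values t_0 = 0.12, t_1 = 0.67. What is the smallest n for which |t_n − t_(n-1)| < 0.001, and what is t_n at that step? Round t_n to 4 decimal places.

f(0.12) = 0.669720, f(0.67) = -0.700991
t_2 = 0.670000 − (-0.700991)·(0.550000)/(-1.370712) = 0.388726;  |Δ| = 0.281274
f(0.388726) = -0.025675
t_3 = 0.388726 − (-0.025675)·(-0.281274)/(0.675317) = 0.378033;  |Δ| = 0.010694
f(0.378033) = 0.000969
t_4 = 0.378033 − 0.000969·(-0.010694)/(0.026644) = 0.378422;  |Δ| = 0.000389
|t_4 − t_3| = 0.000389 < 0.001

n = 4, t_n = 0.3784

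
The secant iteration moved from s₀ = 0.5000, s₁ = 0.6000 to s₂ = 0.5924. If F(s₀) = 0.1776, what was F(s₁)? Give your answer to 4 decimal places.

The secant line through (0.5000, 0.1776) and (0.6000, F(s₁)) crosses zero at s₂ = 0.5924.
So (0.5000, 0.1776), (0.6000, F(s₁)), (0.5924, 0) are collinear:
F(s₁) = 0.1776 · (0.6000 − 0.5924) / (0.5000 − 0.5924) = 0.1776 · (0.007600)/(-0.092400) = -0.014608

-0.0146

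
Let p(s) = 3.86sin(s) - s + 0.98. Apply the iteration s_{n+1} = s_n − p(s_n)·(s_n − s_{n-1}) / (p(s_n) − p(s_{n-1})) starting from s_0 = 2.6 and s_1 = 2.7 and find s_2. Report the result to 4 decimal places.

2.6840

p(2.6) = 0.369835, p(2.7) = -0.070314
s_2 = 2.700000 − (-0.070314)·(2.700000 − 2.600000) / (-0.070314 − 0.369835) = 2.700000 − (-0.007031)/(-0.440149) = 2.684025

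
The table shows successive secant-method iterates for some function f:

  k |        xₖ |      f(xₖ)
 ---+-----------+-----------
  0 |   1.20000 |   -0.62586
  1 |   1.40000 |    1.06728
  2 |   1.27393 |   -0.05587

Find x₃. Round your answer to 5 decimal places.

x₃ = 1.27393 − (-0.05587)·(1.27393 − 1.40000) / (-0.05587 − 1.06728)
   = 1.27393 − (0.0070435)/(-1.1231500) = 1.2802012

1.28020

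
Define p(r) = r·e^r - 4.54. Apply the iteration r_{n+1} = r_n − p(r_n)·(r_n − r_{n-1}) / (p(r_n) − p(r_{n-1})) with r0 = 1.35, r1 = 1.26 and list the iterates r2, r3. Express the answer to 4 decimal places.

p(1.35) = 0.667524, p(1.26) = -0.097969
r2 = 1.260000 − (-0.097969)·(1.260000 − 1.350000) / (-0.097969 − 0.667524) = 1.260000 − (0.008817)/(-0.765493) = 1.271518
p(1.271518) = -0.005431
r3 = 1.271518 − (-0.005431)·(1.271518 − 1.260000) / (-0.005431 − (-0.097969)) = 1.271518 − (-0.000063)/(0.092538) = 1.272194

1.2715, 1.2722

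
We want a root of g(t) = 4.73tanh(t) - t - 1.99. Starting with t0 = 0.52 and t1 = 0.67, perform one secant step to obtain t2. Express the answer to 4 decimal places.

g(0.52) = -0.250479, g(0.67) = 0.106955
t2 = 0.670000 − 0.106955·(0.670000 − 0.520000) / (0.106955 − (-0.250479)) = 0.670000 − (0.016043)/(0.357434) = 0.625116

0.6251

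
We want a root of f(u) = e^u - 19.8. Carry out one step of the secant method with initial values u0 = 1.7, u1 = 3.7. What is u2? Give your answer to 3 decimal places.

2.519

f(1.7) = -14.32605, f(3.7) = 20.64730
u2 = 3.70000 − 20.64730·(3.70000 − 1.70000) / (20.64730 − (-14.32605)) = 3.70000 − (41.29461)/(34.97336) = 2.51926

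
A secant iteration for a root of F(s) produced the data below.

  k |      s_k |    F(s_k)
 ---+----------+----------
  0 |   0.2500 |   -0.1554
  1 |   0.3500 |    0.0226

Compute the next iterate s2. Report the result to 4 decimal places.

0.3373

s2 = 0.3500 − 0.0226·(0.3500 − 0.2500) / (0.0226 − (-0.1554))
   = 0.3500 − (0.002260)/(0.178000) = 0.337303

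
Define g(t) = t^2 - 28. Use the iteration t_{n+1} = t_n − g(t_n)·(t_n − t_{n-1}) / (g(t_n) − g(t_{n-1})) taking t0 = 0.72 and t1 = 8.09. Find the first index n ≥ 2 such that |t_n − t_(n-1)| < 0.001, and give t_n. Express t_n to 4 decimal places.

g(0.72) = -27.481600, g(8.09) = 37.448100
t2 = 8.090000 − 37.448100·(7.370000)/(64.929700) = 3.839364;  |Δ| = 4.250636
g(3.839364) = -13.259281
t3 = 3.839364 − (-13.259281)·(-4.250636)/(-50.707381) = 4.950847;  |Δ| = 1.111483
g(4.950847) = -3.489114
t4 = 4.950847 − (-3.489114)·(1.111483)/(9.770167) = 5.347779;  |Δ| = 0.396932
g(5.347779) = 0.598738
t5 = 5.347779 − 0.598738·(0.396932)/(4.087852) = 5.289641;  |Δ| = 0.058138
g(5.289641) = -0.019697
t6 = 5.289641 − (-0.019697)·(-0.058138)/(-0.618434) = 5.291493;  |Δ| = 0.001852
g(5.291493) = -0.000104
t7 = 5.291493 − (-0.000104)·(0.001852)/(0.019592) = 5.291503;  |Δ| = 0.000010
|t7 − t6| = 0.000010 < 0.001

n = 7, t_n = 5.2915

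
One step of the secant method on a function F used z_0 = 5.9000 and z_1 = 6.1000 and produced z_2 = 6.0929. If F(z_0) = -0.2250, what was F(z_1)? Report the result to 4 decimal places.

0.0083

The secant line through (5.9000, -0.2250) and (6.1000, F(z_1)) crosses zero at z_2 = 6.0929.
So (5.9000, -0.2250), (6.1000, F(z_1)), (6.0929, 0) are collinear:
F(z_1) = -0.2250 · (6.1000 − 6.0929) / (5.9000 − 6.0929) = -0.2250 · (0.007100)/(-0.192900) = 0.008281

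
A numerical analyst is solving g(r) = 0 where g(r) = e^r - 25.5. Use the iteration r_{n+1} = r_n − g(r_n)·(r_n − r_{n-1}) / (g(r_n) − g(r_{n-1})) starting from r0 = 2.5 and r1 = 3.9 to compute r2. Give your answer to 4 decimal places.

g(2.5) = -13.317506, g(3.9) = 23.902449
r2 = 3.900000 − 23.902449·(3.900000 − 2.500000) / (23.902449 − (-13.317506)) = 3.900000 − (33.463429)/(37.219955) = 3.000928

3.0009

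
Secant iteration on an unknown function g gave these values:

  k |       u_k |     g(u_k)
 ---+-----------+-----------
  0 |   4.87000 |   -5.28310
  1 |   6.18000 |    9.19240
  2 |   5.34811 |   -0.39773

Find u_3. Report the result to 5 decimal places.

5.38261

u_3 = 5.34811 − (-0.39773)·(5.34811 − 6.18000) / (-0.39773 − 9.19240)
   = 5.34811 − (0.3308676)/(-9.5901300) = 5.3826108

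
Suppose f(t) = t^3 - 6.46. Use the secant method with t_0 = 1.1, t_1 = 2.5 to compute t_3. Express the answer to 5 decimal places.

1.78529

f(1.1) = -5.1290000, f(2.5) = 9.1650000
t_2 = 2.5000000 − 9.1650000·(2.5000000 − 1.1000000) / (9.1650000 − (-5.1290000)) = 2.5000000 − (12.8310000)/(14.2940000) = 1.6023506
f(1.6023506) = -2.3459206
t_3 = 1.6023506 − (-2.3459206)·(1.6023506 − 2.5000000) / (-2.3459206 − 9.1650000) = 1.6023506 − (2.1058141)/(-11.5109206) = 1.7852912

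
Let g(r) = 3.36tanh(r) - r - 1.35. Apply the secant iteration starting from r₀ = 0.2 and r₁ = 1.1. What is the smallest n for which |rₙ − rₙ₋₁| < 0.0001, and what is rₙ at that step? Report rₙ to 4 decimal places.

n = 8, rₙ = 0.7174

g(0.2) = -0.886819, g(1.1) = 0.239677
r₂ = 1.100000 − 0.239677·(0.900000)/(1.126496) = 0.908513;  |Δ| = 0.191487
g(0.908513) = 0.162091
r₃ = 0.908513 − 0.162091·(-0.191487)/(-0.077586) = 0.508463;  |Δ| = 0.400050
g(0.508463) = -0.283474
r₄ = 0.508463 − (-0.283474)·(-0.400050)/(-0.445565) = 0.762980;  |Δ| = 0.254517
g(0.762980) = 0.046925
r₅ = 0.762980 − 0.046925·(0.254517)/(0.330399) = 0.726832;  |Δ| = 0.036148
g(0.726832) = 0.010143
r₆ = 0.726832 − 0.010143·(-0.036148)/(-0.036782) = 0.716864;  |Δ| = 0.009968
g(0.716864) = -0.000588
r₇ = 0.716864 − (-0.000588)·(-0.009968)/(-0.010730) = 0.717410;  |Δ| = 0.000546
g(0.717410) = 0.000007
r₈ = 0.717410 − 0.000007·(0.000546)/(0.000594) = 0.717404;  |Δ| = 0.000006
|r₈ − r₇| = 0.000006 < 0.0001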